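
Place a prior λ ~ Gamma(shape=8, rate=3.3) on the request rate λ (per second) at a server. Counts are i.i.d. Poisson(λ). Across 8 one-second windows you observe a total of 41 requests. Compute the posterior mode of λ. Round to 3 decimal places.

Σxᵢ = 41, n = 8.
Posterior ∝ λ^7e^(−3.3λ) · λ^41e^(−8λ) = λ^48e^(−11.3λ), i.e. Gamma(shape=49, rate=11.3).
The mode of a Gamma(a, b) with a ≥ 1 (shape–rate) is (a−1)/b = 48/11.3 ≈ 4.248.

λ̂_MAP = 4.248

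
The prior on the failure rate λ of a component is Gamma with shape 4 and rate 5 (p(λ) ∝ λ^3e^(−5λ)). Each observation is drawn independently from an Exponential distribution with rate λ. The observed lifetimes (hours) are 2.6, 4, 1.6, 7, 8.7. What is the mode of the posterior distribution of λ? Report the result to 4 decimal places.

λ̂_MAP = 0.2768

The Exponential(rate=λ) likelihood is ∝ λ^n e^(−λΣtᵢ). Here n = 5 and Σtᵢ = 2.6 + 4 + 1.6 + 7 + 8.7 = 23.9.
Posterior ∝ λ^3e^(−5λ) · λ^5e^(−23.9λ) = λ^8e^(−28.9λ), i.e. Gamma(9, 28.9).
Mode = (a−1)/b = 8/28.9 ≈ 0.2768.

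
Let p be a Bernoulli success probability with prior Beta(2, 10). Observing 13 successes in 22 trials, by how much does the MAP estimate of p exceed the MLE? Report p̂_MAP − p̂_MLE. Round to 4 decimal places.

MAP − MLE = -0.1534

Posterior is Beta(15, 19); MAP = (15−1)/(34−2) = 14/32 ≈ 0.43750.
MLE ignores the prior: p̂_MLE = k/n = 13/22 ≈ 0.59091.
Difference = 14/32 − 13/22 = -27/176 ≈ -0.1534.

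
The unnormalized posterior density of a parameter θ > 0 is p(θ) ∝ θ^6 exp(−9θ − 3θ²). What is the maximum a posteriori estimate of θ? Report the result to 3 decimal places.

θ̂_MAP = 0.500

ℓ'(θ) = 6/θ − 9 − 6θ. Setting this to zero and multiplying by θ: 6θ² + 9θ − 6 = 0.
θ = (−9 + √(9² + 4·6·6)) / (2·6) = (−9 + √225) / 12 = (−9 + 15)/12 = 1/2.
ℓ''(θ) = −6/θ² − 6 < 0, confirming a maximum.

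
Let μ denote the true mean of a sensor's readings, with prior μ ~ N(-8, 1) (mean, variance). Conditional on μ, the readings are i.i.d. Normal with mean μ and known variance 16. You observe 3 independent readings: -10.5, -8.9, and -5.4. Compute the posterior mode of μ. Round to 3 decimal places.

μ̂_MAP = -8.042

n = 3; x̄ = ((-10.5) + (-8.9) + (-5.4))/3 = -24.8/3 = -124/15 ≈ -8.2667.
For a Normal prior and Normal likelihood with known variance, the posterior is Normal; its mode equals its mean, the precision-weighted average.
Prior precision 1/σ₀² = 1/1 = 1; data precision n/σ² = 3/16 = 0.1875.
μ̂ = (1·(-8) + 0.1875·(-124/15)) / (1 + 0.1875) = (-9.55)/1.1875 = -764/95 ≈ -8.042.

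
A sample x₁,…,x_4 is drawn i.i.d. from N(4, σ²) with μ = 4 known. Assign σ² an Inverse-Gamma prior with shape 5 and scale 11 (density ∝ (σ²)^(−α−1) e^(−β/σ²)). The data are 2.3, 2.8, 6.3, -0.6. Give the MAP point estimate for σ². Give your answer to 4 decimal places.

σ̂²_MAP = 3.2988

Sum of squared deviations about the known mean: SS = (2.3−4)² + (2.8−4)² + (6.3−4)² + (-0.6−4)² = 30.78.
The Normal likelihood contributes (σ²)^(−n/2) exp(−SS/(2σ²)), so the posterior is Inverse-Gamma(α + n/2, β + SS/2) = Inverse-Gamma(7, 26.39).
The mode of Inverse-Gamma(a, b) is b/(a+1) = 26.39/8 ≈ 3.2988.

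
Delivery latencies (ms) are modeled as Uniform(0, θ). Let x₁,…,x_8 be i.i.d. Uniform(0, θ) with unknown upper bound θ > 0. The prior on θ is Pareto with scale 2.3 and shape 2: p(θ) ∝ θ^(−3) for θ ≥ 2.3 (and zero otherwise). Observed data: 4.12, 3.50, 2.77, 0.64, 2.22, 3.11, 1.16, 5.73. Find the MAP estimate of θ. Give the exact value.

The Uniform(0, θ) likelihood is θ^(−n) for θ ≥ max(xᵢ), zero otherwise. Here max(xᵢ) = 5.73.
Posterior ∝ θ^(−3) · θ^(−8) = θ^(−11) on θ ≥ max(2.3, 5.73) = 5.73.
This density is strictly decreasing in θ, so the posterior mode lies at the lower boundary of the support.

θ̂_MAP = 5.73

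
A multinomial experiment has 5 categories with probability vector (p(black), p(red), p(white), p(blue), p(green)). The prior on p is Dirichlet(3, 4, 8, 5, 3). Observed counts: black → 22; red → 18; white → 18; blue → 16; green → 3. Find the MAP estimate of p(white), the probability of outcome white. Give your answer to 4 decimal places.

The posterior is Dirichlet(αᵢ + nᵢ) = Dirichlet(25, 22, 26, 21, 6).
For a Dirichlet(a₁,…,a_K) with all aᵢ > 1, the mode has j-th component (aⱼ − 1)/(Σaᵢ − K).
Here Σaᵢ = 100 and K = 5, so p(white) = (26 − 1)/(100 − 5) = 25/95 ≈ 0.2632.

MAP estimate of p(white) = 0.2632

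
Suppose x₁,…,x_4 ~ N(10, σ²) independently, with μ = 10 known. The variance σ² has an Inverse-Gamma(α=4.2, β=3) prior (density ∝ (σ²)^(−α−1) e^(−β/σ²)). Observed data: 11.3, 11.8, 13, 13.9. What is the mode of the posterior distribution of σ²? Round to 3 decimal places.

σ̂²_MAP = 2.440

Sum of squared deviations about the known mean: SS = (11.3−10)² + (11.8−10)² + (13−10)² + (13.9−10)² = 29.14.
The Normal likelihood contributes (σ²)^(−n/2) exp(−SS/(2σ²)), so the posterior is Inverse-Gamma(α + n/2, β + SS/2) = Inverse-Gamma(6.2, 17.57).
The mode of Inverse-Gamma(a, b) is b/(a+1) = 17.57/7.2 ≈ 2.440.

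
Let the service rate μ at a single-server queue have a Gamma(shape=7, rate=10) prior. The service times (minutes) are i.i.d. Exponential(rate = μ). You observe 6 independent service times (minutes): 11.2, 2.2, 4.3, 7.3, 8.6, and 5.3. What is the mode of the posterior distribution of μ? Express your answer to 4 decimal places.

μ̂_MAP = 0.2454

The Exponential(rate=μ) likelihood is ∝ μ^n e^(−μΣtᵢ). Here n = 6 and Σtᵢ = 11.2 + 2.2 + 4.3 + 7.3 + 8.6 + 5.3 = 38.9.
Posterior ∝ μ^6e^(−10μ) · μ^6e^(−38.9μ) = μ^12e^(−48.9μ), i.e. Gamma(13, 48.9).
Mode = (a−1)/b = 12/48.9 ≈ 0.2454.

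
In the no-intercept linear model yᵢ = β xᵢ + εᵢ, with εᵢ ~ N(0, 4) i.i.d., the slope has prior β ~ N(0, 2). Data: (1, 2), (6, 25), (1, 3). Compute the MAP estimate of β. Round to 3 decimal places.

β̂_MAP = 3.875

log p(β | y) = −Σ(yᵢ − βxᵢ)²/(2·4) − β²/(2·2) + const.
Setting the derivative to zero: Σxᵢ(yᵢ − βxᵢ)/4 − β/2 = 0, so β = Σxᵢyᵢ / (Σxᵢ² + σ²/τ²).
Σxᵢyᵢ = 1·2 + 6·25 + 1·3 = 155; Σxᵢ² = 38; σ²/τ² = 2.
β̂_MAP = 155 / (38 + 2) = 155/40 ≈ 3.875.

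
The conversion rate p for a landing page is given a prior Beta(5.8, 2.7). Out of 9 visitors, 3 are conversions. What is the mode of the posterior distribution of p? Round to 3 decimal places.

Prior: Beta(5.8, 2.7).
Data: 3 successes in 9 trials. The binomial likelihood contributes p^3(1−p)^6, so the posterior is Beta(5.8+3, 2.7+6) = Beta(8.8, 8.7).
For Beta(a, b) with a, b > 1 the mode is (a−1)/(a+b−2) = 7.8/15.5 ≈ 0.503.

p̂_MAP = 0.503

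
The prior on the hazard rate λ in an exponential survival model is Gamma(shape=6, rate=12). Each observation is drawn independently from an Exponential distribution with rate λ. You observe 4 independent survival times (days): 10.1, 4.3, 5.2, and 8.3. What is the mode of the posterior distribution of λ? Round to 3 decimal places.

λ̂_MAP = 0.226

The Exponential(rate=λ) likelihood is ∝ λ^n e^(−λΣtᵢ). Here n = 4 and Σtᵢ = 10.1 + 4.3 + 5.2 + 8.3 = 27.9.
Posterior ∝ λ^5e^(−12λ) · λ^4e^(−27.9λ) = λ^9e^(−39.9λ), i.e. Gamma(10, 39.9).
Mode = (a−1)/b = 9/39.9 ≈ 0.226.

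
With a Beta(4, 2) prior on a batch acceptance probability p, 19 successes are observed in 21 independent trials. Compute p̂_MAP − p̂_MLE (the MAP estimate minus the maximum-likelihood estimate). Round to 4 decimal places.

MAP − MLE = -0.0248

Posterior is Beta(23, 4); MAP = (23−1)/(27−2) = 22/25 ≈ 0.88000.
MLE ignores the prior: p̂_MLE = k/n = 19/21 ≈ 0.90476.
Difference = 22/25 − 19/21 = -13/525 ≈ -0.0248.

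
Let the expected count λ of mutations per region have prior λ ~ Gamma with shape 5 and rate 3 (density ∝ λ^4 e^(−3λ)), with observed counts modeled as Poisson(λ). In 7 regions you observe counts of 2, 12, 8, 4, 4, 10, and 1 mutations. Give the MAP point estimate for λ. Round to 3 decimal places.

λ̂_MAP = 4.500

Σxᵢ = 2+12+8+4+4+10+1 = 41, with n = 7.
Posterior ∝ λ^4e^(−3λ) · λ^41e^(−7λ) = λ^45e^(−10λ), i.e. Gamma(shape=46, rate=10).
The mode of a Gamma(a, b) with a ≥ 1 (shape–rate) is (a−1)/b = 45/10 ≈ 4.500.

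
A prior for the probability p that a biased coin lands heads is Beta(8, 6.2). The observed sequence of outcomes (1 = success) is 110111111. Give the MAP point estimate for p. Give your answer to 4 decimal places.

p̂_MAP = 0.7075

Prior: Beta(8, 6.2).
Data: 8 successes in 9 trials (from the sequence). The binomial likelihood contributes p^8(1−p)^1, so the posterior is Beta(8+8, 6.2+1) = Beta(16, 7.2).
For Beta(a, b) with a, b > 1 the mode is (a−1)/(a+b−2) = 15/21.2 ≈ 0.7075.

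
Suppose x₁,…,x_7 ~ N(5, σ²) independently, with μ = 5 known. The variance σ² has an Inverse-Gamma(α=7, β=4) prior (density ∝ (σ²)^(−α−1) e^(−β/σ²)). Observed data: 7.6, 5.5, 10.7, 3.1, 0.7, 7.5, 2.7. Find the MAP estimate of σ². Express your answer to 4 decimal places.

σ̂²_MAP = 3.5278

Sum of squared deviations about the known mean: SS = (7.6−5)² + (5.5−5)² + (10.7−5)² + (3.1−5)² + (0.7−5)² + (7.5−5)² + (2.7−5)² = 73.14.
The Normal likelihood contributes (σ²)^(−n/2) exp(−SS/(2σ²)), so the posterior is Inverse-Gamma(α + n/2, β + SS/2) = Inverse-Gamma(10.5, 40.57).
The mode of Inverse-Gamma(a, b) is b/(a+1) = 40.57/11.5 ≈ 3.5278.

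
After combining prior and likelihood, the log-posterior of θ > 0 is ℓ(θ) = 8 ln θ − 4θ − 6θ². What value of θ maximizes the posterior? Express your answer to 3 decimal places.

ℓ'(θ) = 8/θ − 4 − 12θ. Setting this to zero and multiplying by θ: 12θ² + 4θ − 8 = 0.
θ = (−4 + √(4² + 4·12·8)) / (2·12) = (−4 + √400) / 24 = (−4 + 20)/24 = 2/3.
ℓ''(θ) = −8/θ² − 12 < 0, confirming a maximum.

θ̂_MAP = 0.667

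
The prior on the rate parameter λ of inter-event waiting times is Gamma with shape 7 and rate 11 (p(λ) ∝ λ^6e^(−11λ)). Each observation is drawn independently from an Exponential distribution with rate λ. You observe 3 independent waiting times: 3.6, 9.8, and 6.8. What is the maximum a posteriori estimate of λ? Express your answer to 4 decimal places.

λ̂_MAP = 0.2885

The Exponential(rate=λ) likelihood is ∝ λ^n e^(−λΣtᵢ). Here n = 3 and Σtᵢ = 3.6 + 9.8 + 6.8 = 20.2.
Posterior ∝ λ^6e^(−11λ) · λ^3e^(−20.2λ) = λ^9e^(−31.2λ), i.e. Gamma(10, 31.2).
Mode = (a−1)/b = 9/31.2 ≈ 0.2885.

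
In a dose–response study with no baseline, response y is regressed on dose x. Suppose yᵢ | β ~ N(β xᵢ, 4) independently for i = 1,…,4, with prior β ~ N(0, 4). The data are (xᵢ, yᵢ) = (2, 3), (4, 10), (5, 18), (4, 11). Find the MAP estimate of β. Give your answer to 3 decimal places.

β̂_MAP = 2.903

log p(β | y) = −Σ(yᵢ − βxᵢ)²/(2·4) − β²/(2·4) + const.
Setting the derivative to zero: Σxᵢ(yᵢ − βxᵢ)/4 − β/4 = 0, so β = Σxᵢyᵢ / (Σxᵢ² + σ²/τ²).
Σxᵢyᵢ = 2·3 + 4·10 + 5·18 + 4·11 = 180; Σxᵢ² = 61; σ²/τ² = 1.
β̂_MAP = 180 / (61 + 1) = 180/62 ≈ 2.903.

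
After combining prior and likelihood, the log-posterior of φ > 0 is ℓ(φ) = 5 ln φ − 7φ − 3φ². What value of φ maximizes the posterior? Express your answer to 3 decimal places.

φ̂_MAP = 0.500

ℓ'(φ) = 5/φ − 7 − 6φ. Setting this to zero and multiplying by φ: 6φ² + 7φ − 5 = 0.
φ = (−7 + √(7² + 4·6·5)) / (2·6) = (−7 + √169) / 12 = (−7 + 13)/12 = 1/2.
ℓ''(φ) = −5/φ² − 6 < 0, confirming a maximum.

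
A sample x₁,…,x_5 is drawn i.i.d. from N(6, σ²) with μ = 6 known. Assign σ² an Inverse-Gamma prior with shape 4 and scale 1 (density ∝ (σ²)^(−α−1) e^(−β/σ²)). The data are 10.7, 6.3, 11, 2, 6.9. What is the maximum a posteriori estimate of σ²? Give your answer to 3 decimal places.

σ̂²_MAP = 4.399

Sum of squared deviations about the known mean: SS = (10.7−6)² + (6.3−6)² + (11−6)² + (2−6)² + (6.9−6)² = 63.99.
The Normal likelihood contributes (σ²)^(−n/2) exp(−SS/(2σ²)), so the posterior is Inverse-Gamma(α + n/2, β + SS/2) = Inverse-Gamma(6.5, 32.995).
The mode of Inverse-Gamma(a, b) is b/(a+1) = 32.995/7.5 ≈ 4.399.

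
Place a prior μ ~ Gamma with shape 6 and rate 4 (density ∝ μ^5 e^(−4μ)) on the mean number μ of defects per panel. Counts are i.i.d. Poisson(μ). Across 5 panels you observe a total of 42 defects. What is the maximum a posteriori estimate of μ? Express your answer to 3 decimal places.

Σxᵢ = 42, n = 5.
Posterior ∝ μ^5e^(−4μ) · μ^42e^(−5μ) = μ^47e^(−9μ), i.e. Gamma(shape=48, rate=9).
The mode of a Gamma(a, b) with a ≥ 1 (shape–rate) is (a−1)/b = 47/9 ≈ 5.222.

μ̂_MAP = 5.222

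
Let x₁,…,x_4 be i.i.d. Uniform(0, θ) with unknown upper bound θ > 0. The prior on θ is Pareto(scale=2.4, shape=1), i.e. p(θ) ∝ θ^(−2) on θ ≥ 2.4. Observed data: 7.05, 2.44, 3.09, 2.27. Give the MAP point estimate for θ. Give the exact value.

The Uniform(0, θ) likelihood is θ^(−n) for θ ≥ max(xᵢ), zero otherwise. Here max(xᵢ) = 7.05.
Posterior ∝ θ^(−2) · θ^(−4) = θ^(−6) on θ ≥ max(2.4, 7.05) = 7.05.
This density is strictly decreasing in θ, so the posterior mode lies at the lower boundary of the support.

θ̂_MAP = 7.05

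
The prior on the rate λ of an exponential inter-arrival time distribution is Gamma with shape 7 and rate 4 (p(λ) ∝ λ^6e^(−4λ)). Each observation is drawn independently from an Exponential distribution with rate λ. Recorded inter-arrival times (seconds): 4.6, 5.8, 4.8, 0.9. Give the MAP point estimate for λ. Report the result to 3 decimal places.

λ̂_MAP = 0.498

The Exponential(rate=λ) likelihood is ∝ λ^n e^(−λΣtᵢ). Here n = 4 and Σtᵢ = 4.6 + 5.8 + 4.8 + 0.9 = 16.1.
Posterior ∝ λ^6e^(−4λ) · λ^4e^(−16.1λ) = λ^10e^(−20.1λ), i.e. Gamma(11, 20.1).
Mode = (a−1)/b = 10/20.1 ≈ 0.498.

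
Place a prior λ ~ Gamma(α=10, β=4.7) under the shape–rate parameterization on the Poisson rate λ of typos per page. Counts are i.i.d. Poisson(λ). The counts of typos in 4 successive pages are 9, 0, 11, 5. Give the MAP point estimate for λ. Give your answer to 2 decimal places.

λ̂_MAP = 3.91

Σxᵢ = 9+0+11+5 = 25, with n = 4.
Posterior ∝ λ^9e^(−4.7λ) · λ^25e^(−4λ) = λ^34e^(−8.7λ), i.e. Gamma(shape=35, rate=8.7).
The mode of a Gamma(a, b) with a ≥ 1 (shape–rate) is (a−1)/b = 34/8.7 ≈ 3.91.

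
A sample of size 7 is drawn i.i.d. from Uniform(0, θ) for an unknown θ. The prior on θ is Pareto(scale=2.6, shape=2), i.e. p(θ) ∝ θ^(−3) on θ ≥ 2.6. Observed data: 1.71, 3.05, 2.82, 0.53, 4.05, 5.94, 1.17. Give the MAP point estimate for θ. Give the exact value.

The Uniform(0, θ) likelihood is θ^(−n) for θ ≥ max(xᵢ), zero otherwise. Here max(xᵢ) = 5.94.
Posterior ∝ θ^(−3) · θ^(−7) = θ^(−10) on θ ≥ max(2.6, 5.94) = 5.94.
This density is strictly decreasing in θ, so the posterior mode lies at the lower boundary of the support.

θ̂_MAP = 5.94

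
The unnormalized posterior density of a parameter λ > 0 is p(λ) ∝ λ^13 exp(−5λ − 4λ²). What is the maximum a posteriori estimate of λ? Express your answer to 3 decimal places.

λ̂_MAP = 1.000

ℓ'(λ) = 13/λ − 5 − 8λ. Setting this to zero and multiplying by λ: 8λ² + 5λ − 13 = 0.
λ = (−5 + √(5² + 4·8·13)) / (2·8) = (−5 + √441) / 16 = (−5 + 21)/16 = 1.
ℓ''(λ) = −13/λ² − 8 < 0, confirming a maximum.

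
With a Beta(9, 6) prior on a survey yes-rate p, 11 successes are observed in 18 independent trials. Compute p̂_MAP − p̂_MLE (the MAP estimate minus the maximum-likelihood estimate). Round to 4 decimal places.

MAP − MLE = 0.0018

Posterior is Beta(20, 13); MAP = (20−1)/(33−2) = 19/31 ≈ 0.61290.
MLE ignores the prior: p̂_MLE = k/n = 11/18 ≈ 0.61111.
Difference = 19/31 − 11/18 = 1/558 ≈ 0.0018.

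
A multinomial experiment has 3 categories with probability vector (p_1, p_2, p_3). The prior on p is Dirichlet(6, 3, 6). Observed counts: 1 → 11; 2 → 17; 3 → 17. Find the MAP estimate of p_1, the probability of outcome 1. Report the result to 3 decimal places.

MAP estimate: 0.281

The posterior is Dirichlet(αᵢ + nᵢ) = Dirichlet(17, 20, 23).
For a Dirichlet(a₁,…,a_K) with all aᵢ > 1, the mode has j-th component (aⱼ − 1)/(Σaᵢ − K).
Here Σaᵢ = 60 and K = 3, so p_1 = (17 − 1)/(60 − 3) = 16/57 ≈ 0.281.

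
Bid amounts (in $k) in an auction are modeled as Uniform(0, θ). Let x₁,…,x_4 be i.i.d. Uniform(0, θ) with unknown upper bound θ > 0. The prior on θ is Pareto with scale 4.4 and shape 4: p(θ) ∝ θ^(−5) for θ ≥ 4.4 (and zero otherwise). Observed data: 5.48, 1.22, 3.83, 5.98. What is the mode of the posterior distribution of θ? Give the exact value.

The Uniform(0, θ) likelihood is θ^(−n) for θ ≥ max(xᵢ), zero otherwise. Here max(xᵢ) = 5.98.
Posterior ∝ θ^(−5) · θ^(−4) = θ^(−9) on θ ≥ max(4.4, 5.98) = 5.98.
This density is strictly decreasing in θ, so the posterior mode lies at the lower boundary of the support.

θ̂_MAP = 5.98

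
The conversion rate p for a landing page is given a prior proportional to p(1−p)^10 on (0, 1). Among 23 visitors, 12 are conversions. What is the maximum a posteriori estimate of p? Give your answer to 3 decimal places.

The prior density ∝ p(1−p)^10 is the kernel of Beta(2, 11).
Data: 12 successes in 23 trials. The binomial likelihood contributes p^12(1−p)^11, so the posterior is Beta(2+12, 11+11) = Beta(14, 22).
For Beta(a, b) with a, b > 1 the mode is (a−1)/(a+b−2) = 13/34 ≈ 0.382.

p̂_MAP = 0.382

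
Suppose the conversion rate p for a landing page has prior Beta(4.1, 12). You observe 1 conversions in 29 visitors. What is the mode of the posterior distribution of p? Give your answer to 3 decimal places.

Prior: Beta(4.1, 12).
Data: 1 success in 29 trials. The binomial likelihood contributes p(1−p)^28, so the posterior is Beta(4.1+1, 12+28) = Beta(5.1, 40).
For Beta(a, b) with a, b > 1 the mode is (a−1)/(a+b−2) = 4.1/43.1 ≈ 0.095.

p̂_MAP = 0.095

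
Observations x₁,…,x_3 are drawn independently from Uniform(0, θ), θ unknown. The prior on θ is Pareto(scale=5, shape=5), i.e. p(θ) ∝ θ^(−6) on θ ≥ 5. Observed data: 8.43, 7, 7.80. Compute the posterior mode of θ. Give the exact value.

θ̂_MAP = 8.43

The Uniform(0, θ) likelihood is θ^(−n) for θ ≥ max(xᵢ), zero otherwise. Here max(xᵢ) = 8.43.
Posterior ∝ θ^(−6) · θ^(−3) = θ^(−9) on θ ≥ max(5, 8.43) = 8.43.
This density is strictly decreasing in θ, so the posterior mode lies at the lower boundary of the support.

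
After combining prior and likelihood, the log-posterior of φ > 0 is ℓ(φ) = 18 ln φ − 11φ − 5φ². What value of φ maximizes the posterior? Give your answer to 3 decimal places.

φ̂_MAP = 0.900

ℓ'(φ) = 18/φ − 11 − 10φ. Setting this to zero and multiplying by φ: 10φ² + 11φ − 18 = 0.
φ = (−11 + √(11² + 4·10·18)) / (2·10) = (−11 + √841) / 20 = (−11 + 29)/20 = 9/10.
ℓ''(φ) = −18/φ² − 10 < 0, confirming a maximum.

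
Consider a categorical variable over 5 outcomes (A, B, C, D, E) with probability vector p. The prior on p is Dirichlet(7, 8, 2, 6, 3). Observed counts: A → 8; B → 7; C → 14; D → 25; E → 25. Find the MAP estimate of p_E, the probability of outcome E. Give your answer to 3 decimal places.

The posterior is Dirichlet(αᵢ + nᵢ) = Dirichlet(15, 15, 16, 31, 28).
For a Dirichlet(a₁,…,a_K) with all aᵢ > 1, the mode has j-th component (aⱼ − 1)/(Σaᵢ − K).
Here Σaᵢ = 105 and K = 5, so p_E = (28 − 1)/(105 − 5) = 27/100 ≈ 0.270.

MAP estimate of p_E = 0.270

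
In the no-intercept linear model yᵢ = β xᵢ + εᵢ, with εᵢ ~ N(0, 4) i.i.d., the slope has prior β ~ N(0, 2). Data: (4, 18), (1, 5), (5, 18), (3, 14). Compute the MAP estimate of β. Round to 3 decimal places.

log p(β | y) = −Σ(yᵢ − βxᵢ)²/(2·4) − β²/(2·2) + const.
Setting the derivative to zero: Σxᵢ(yᵢ − βxᵢ)/4 − β/2 = 0, so β = Σxᵢyᵢ / (Σxᵢ² + σ²/τ²).
Σxᵢyᵢ = 4·18 + 1·5 + 5·18 + 3·14 = 209; Σxᵢ² = 51; σ²/τ² = 2.
β̂_MAP = 209 / (51 + 2) = 209/53 ≈ 3.943.

β̂_MAP = 3.943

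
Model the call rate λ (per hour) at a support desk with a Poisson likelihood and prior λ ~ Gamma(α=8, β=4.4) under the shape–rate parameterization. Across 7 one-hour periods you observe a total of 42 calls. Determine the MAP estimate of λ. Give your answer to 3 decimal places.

λ̂_MAP = 4.298

Σxᵢ = 42, n = 7.
Posterior ∝ λ^7e^(−4.4λ) · λ^42e^(−7λ) = λ^49e^(−11.4λ), i.e. Gamma(shape=50, rate=11.4).
The mode of a Gamma(a, b) with a ≥ 1 (shape–rate) is (a−1)/b = 49/11.4 ≈ 4.298.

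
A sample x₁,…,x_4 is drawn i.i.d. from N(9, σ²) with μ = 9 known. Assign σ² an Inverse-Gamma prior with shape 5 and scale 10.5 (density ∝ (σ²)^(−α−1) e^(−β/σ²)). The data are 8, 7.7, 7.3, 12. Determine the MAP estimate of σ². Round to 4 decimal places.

σ̂²_MAP = 2.2238

Sum of squared deviations about the known mean: SS = (8−9)² + (7.7−9)² + (7.3−9)² + (12−9)² = 14.58.
The Normal likelihood contributes (σ²)^(−n/2) exp(−SS/(2σ²)), so the posterior is Inverse-Gamma(α + n/2, β + SS/2) = Inverse-Gamma(7, 17.79).
The mode of Inverse-Gamma(a, b) is b/(a+1) = 17.79/8 ≈ 2.2238.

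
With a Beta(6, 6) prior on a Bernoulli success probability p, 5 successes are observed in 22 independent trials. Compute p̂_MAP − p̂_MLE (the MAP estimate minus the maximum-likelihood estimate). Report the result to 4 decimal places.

MAP − MLE = 0.0852

Posterior is Beta(11, 23); MAP = (11−1)/(34−2) = 10/32 ≈ 0.31250.
MLE ignores the prior: p̂_MLE = k/n = 5/22 ≈ 0.22727.
Difference = 10/32 − 5/22 = 15/176 ≈ 0.0852.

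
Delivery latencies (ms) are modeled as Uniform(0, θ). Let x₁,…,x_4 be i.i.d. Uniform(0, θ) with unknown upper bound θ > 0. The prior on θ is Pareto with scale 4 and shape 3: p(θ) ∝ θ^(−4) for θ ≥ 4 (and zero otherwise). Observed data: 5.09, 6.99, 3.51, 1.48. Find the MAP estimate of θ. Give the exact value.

The Uniform(0, θ) likelihood is θ^(−n) for θ ≥ max(xᵢ), zero otherwise. Here max(xᵢ) = 6.99.
Posterior ∝ θ^(−4) · θ^(−4) = θ^(−8) on θ ≥ max(4, 6.99) = 6.99.
This density is strictly decreasing in θ, so the posterior mode lies at the lower boundary of the support.

θ̂_MAP = 6.99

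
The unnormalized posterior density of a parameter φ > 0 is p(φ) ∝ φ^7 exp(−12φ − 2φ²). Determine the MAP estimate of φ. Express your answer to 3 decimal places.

ℓ'(φ) = 7/φ − 12 − 4φ. Setting this to zero and multiplying by φ: 4φ² + 12φ − 7 = 0.
φ = (−12 + √(12² + 4·4·7)) / (2·4) = (−12 + √256) / 8 = (−12 + 16)/8 = 1/2.
ℓ''(φ) = −7/φ² − 4 < 0, confirming a maximum.

φ̂_MAP = 0.500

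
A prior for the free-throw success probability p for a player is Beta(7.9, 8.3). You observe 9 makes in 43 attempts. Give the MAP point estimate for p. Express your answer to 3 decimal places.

p̂_MAP = 0.278

Prior: Beta(7.9, 8.3).
Data: 9 successes in 43 trials. The binomial likelihood contributes p^9(1−p)^34, so the posterior is Beta(7.9+9, 8.3+34) = Beta(16.9, 42.3).
For Beta(a, b) with a, b > 1 the mode is (a−1)/(a+b−2) = 15.9/57.2 ≈ 0.278.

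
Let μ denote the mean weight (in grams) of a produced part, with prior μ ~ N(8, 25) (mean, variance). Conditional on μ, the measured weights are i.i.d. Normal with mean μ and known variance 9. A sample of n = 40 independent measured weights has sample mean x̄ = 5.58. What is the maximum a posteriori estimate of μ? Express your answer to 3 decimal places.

n = 40, x̄ = 5.58.
For a Normal prior and Normal likelihood with known variance, the posterior is Normal; its mode equals its mean, the precision-weighted average.
Prior precision 1/σ₀² = 1/25 = 0.04; data precision n/σ² = 40/9.
μ̂ = (0.04·8 + (40/9)·5.58) / (0.04 + 40/9) = 25.12/(1009/225) = 5652/1009 ≈ 5.602.

μ̂_MAP = 5.602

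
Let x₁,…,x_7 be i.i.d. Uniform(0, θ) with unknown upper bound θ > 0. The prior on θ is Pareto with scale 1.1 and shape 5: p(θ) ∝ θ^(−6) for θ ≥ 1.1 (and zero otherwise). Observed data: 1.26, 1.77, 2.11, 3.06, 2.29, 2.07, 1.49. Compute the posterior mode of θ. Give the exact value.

The Uniform(0, θ) likelihood is θ^(−n) for θ ≥ max(xᵢ), zero otherwise. Here max(xᵢ) = 3.06.
Posterior ∝ θ^(−6) · θ^(−7) = θ^(−13) on θ ≥ max(1.1, 3.06) = 3.06.
This density is strictly decreasing in θ, so the posterior mode lies at the lower boundary of the support.

θ̂_MAP = 3.06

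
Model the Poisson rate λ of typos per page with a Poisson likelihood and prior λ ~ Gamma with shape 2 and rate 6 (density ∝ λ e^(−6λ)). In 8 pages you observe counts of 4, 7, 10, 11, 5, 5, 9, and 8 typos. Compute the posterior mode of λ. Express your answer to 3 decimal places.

λ̂_MAP = 4.286

Σxᵢ = 4+7+10+11+5+5+9+8 = 59, with n = 8.
Posterior ∝ λe^(−6λ) · λ^59e^(−8λ) = λ^60e^(−14λ), i.e. Gamma(shape=61, rate=14).
The mode of a Gamma(a, b) with a ≥ 1 (shape–rate) is (a−1)/b = 60/14 ≈ 4.286.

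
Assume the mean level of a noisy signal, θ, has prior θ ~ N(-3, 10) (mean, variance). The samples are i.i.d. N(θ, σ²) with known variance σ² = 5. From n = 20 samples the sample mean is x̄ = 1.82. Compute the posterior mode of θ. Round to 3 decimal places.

θ̂_MAP = 1.702

n = 20, x̄ = 1.82.
For a Normal prior and Normal likelihood with known variance, the posterior is Normal; its mode equals its mean, the precision-weighted average.
Prior precision 1/σ₀² = 1/10 = 0.1; data precision n/σ² = 20/5 = 4.
θ̂ = (0.1·(-3) + 4·1.82) / (0.1 + 4) = 6.98/4.1 = 349/205 ≈ 1.702.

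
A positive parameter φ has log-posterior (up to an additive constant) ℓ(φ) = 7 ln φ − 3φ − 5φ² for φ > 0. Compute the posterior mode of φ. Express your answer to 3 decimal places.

φ̂_MAP = 0.700

ℓ'(φ) = 7/φ − 3 − 10φ. Setting this to zero and multiplying by φ: 10φ² + 3φ − 7 = 0.
φ = (−3 + √(3² + 4·10·7)) / (2·10) = (−3 + √289) / 20 = (−3 + 17)/20 = 7/10.
ℓ''(φ) = −7/φ² − 10 < 0, confirming a maximum.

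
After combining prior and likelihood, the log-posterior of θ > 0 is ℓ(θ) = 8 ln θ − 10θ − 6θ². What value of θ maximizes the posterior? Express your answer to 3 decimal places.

ℓ'(θ) = 8/θ − 10 − 12θ. Setting this to zero and multiplying by θ: 12θ² + 10θ − 8 = 0.
θ = (−10 + √(10² + 4·12·8)) / (2·12) = (−10 + √484) / 24 = (−10 + 22)/24 = 1/2.
ℓ''(θ) = −8/θ² − 12 < 0, confirming a maximum.

θ̂_MAP = 0.500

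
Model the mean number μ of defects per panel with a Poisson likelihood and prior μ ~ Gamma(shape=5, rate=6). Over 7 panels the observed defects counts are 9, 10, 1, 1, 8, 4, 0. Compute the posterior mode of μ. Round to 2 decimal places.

μ̂_MAP = 2.85

Σxᵢ = 9+10+1+1+8+4+0 = 33, with n = 7.
Posterior ∝ μ^4e^(−6μ) · μ^33e^(−7μ) = μ^37e^(−13μ), i.e. Gamma(shape=38, rate=13).
The mode of a Gamma(a, b) with a ≥ 1 (shape–rate) is (a−1)/b = 37/13 ≈ 2.85.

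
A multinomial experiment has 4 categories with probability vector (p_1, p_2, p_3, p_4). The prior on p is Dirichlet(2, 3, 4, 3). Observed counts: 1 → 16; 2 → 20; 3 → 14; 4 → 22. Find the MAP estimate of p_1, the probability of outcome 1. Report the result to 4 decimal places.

MAP estimate: 0.2125

The posterior is Dirichlet(αᵢ + nᵢ) = Dirichlet(18, 23, 18, 25).
For a Dirichlet(a₁,…,a_K) with all aᵢ > 1, the mode has j-th component (aⱼ − 1)/(Σaᵢ − K).
Here Σaᵢ = 84 and K = 4, so p_1 = (18 − 1)/(84 − 4) = 17/80 ≈ 0.2125.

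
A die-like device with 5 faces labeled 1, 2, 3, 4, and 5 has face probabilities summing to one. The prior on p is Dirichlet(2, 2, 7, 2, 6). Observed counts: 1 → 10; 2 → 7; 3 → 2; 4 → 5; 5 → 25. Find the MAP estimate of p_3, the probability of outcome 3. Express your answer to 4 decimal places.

MAP estimate: 0.1270

The posterior is Dirichlet(αᵢ + nᵢ) = Dirichlet(12, 9, 9, 7, 31).
For a Dirichlet(a₁,…,a_K) with all aᵢ > 1, the mode has j-th component (aⱼ − 1)/(Σaᵢ − K).
Here Σaᵢ = 68 and K = 5, so p_3 = (9 − 1)/(68 − 5) = 8/63 ≈ 0.1270.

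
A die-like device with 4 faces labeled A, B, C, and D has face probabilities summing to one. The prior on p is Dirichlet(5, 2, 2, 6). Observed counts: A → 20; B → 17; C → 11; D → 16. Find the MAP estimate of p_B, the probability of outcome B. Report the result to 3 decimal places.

MAP estimate of p_B = 0.240

The posterior is Dirichlet(αᵢ + nᵢ) = Dirichlet(25, 19, 13, 22).
For a Dirichlet(a₁,…,a_K) with all aᵢ > 1, the mode has j-th component (aⱼ − 1)/(Σaᵢ − K).
Here Σaᵢ = 79 and K = 4, so p_B = (19 − 1)/(79 − 4) = 18/75 ≈ 0.240.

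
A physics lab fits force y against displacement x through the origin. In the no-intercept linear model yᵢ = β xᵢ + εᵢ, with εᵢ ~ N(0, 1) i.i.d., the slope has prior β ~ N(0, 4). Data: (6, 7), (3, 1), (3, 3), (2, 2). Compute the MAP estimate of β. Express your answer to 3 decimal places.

log p(β | y) = −Σ(yᵢ − βxᵢ)²/(2·1) − β²/(2·4) + const.
Setting the derivative to zero: Σxᵢ(yᵢ − βxᵢ)/1 − β/4 = 0, so β = Σxᵢyᵢ / (Σxᵢ² + σ²/τ²).
Σxᵢyᵢ = 6·7 + 3·1 + 3·3 + 2·2 = 58; Σxᵢ² = 58; σ²/τ² = 0.25.
β̂_MAP = 58 / (58 + 0.25) = 58/58.25 ≈ 0.996.

β̂_MAP = 0.996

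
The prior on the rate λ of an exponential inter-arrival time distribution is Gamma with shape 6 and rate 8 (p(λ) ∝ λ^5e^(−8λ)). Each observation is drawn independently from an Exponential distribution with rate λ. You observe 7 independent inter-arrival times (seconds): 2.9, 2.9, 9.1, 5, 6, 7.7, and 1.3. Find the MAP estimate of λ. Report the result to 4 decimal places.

λ̂_MAP = 0.2797

The Exponential(rate=λ) likelihood is ∝ λ^n e^(−λΣtᵢ). Here n = 7 and Σtᵢ = 2.9 + 2.9 + 9.1 + 5 + 6 + 7.7 + 1.3 = 34.9.
Posterior ∝ λ^5e^(−8λ) · λ^7e^(−34.9λ) = λ^12e^(−42.9λ), i.e. Gamma(13, 42.9).
Mode = (a−1)/b = 12/42.9 ≈ 0.2797.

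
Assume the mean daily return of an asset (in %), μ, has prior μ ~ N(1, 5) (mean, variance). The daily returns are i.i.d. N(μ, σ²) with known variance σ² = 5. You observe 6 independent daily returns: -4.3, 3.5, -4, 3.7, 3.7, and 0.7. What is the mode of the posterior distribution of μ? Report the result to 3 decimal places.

n = 6; x̄ = ((-4.3) + 3.5 + (-4) + 3.7 + 3.7 + 0.7)/6 = 3.3/6 = 0.55.
For a Normal prior and Normal likelihood with known variance, the posterior is Normal; its mode equals its mean, the precision-weighted average.
Prior precision 1/σ₀² = 1/5 = 0.2; data precision n/σ² = 6/5 = 1.2.
μ̂ = (0.2·1 + 1.2·0.55) / (0.2 + 1.2) = 0.86/1.4 = 43/70 ≈ 0.614.

μ̂_MAP = 0.614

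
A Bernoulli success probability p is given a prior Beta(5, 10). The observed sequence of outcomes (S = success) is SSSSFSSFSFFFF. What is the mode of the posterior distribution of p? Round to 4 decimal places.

p̂_MAP = 0.4231

Prior: Beta(5, 10).
Data: 7 successes in 13 trials (from the sequence). The binomial likelihood contributes p^7(1−p)^6, so the posterior is Beta(5+7, 10+6) = Beta(12, 16).
For Beta(a, b) with a, b > 1 the mode is (a−1)/(a+b−2) = 11/26 ≈ 0.4231.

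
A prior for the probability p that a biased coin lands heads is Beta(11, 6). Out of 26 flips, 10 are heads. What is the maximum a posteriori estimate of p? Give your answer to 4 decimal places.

p̂_MAP = 0.4878

Prior: Beta(11, 6).
Data: 10 successes in 26 trials. The binomial likelihood contributes p^10(1−p)^16, so the posterior is Beta(11+10, 6+16) = Beta(21, 22).
For Beta(a, b) with a, b > 1 the mode is (a−1)/(a+b−2) = 20/41 ≈ 0.4878.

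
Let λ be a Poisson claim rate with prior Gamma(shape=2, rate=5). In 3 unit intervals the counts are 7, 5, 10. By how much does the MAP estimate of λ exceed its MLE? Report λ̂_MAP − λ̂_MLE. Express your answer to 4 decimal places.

MAP − MLE = -4.4583

Σxᵢ = 22. Posterior is Gamma(24, 8); MAP = (24−1)/8 = 23/8 ≈ 2.87500.
MLE = x̄ = 22/3 ≈ 7.33333.
Difference = 23/8 − 22/3 = -107/24 ≈ -4.4583.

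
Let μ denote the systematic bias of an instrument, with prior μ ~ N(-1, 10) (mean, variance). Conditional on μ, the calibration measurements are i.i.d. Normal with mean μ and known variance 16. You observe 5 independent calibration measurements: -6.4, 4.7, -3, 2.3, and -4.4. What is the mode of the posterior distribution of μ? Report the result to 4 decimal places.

n = 5; x̄ = ((-6.4) + 4.7 + (-3) + 2.3 + (-4.4))/5 = -6.8/5 = -1.36.
For a Normal prior and Normal likelihood with known variance, the posterior is Normal; its mode equals its mean, the precision-weighted average.
Prior precision 1/σ₀² = 1/10 = 0.1; data precision n/σ² = 5/16 = 0.3125.
μ̂ = (0.1·(-1) + 0.3125·(-1.36)) / (0.1 + 0.3125) = (-0.525)/0.4125 = -14/11 ≈ -1.2727.

μ̂_MAP = -1.2727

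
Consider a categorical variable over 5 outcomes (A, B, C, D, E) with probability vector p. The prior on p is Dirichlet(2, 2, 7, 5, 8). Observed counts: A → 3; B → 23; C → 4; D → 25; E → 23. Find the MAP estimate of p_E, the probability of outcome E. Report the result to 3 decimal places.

The posterior is Dirichlet(αᵢ + nᵢ) = Dirichlet(5, 25, 11, 30, 31).
For a Dirichlet(a₁,…,a_K) with all aᵢ > 1, the mode has j-th component (aⱼ − 1)/(Σaᵢ − K).
Here Σaᵢ = 102 and K = 5, so p_E = (31 − 1)/(102 − 5) = 30/97 ≈ 0.309.

MAP estimate of p_E = 0.309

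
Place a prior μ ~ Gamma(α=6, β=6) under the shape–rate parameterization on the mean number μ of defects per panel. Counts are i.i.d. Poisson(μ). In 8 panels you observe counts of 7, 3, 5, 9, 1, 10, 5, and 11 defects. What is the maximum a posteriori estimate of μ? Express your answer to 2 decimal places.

μ̂_MAP = 4.00

Σxᵢ = 7+3+5+9+1+10+5+11 = 51, with n = 8.
Posterior ∝ μ^5e^(−6μ) · μ^51e^(−8μ) = μ^56e^(−14μ), i.e. Gamma(shape=57, rate=14).
The mode of a Gamma(a, b) with a ≥ 1 (shape–rate) is (a−1)/b = 56/14 ≈ 4.00.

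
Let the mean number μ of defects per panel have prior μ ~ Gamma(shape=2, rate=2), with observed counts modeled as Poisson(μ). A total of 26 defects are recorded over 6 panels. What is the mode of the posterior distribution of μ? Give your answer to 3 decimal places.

Σxᵢ = 26, n = 6.
Posterior ∝ μe^(−2μ) · μ^26e^(−6μ) = μ^27e^(−8μ), i.e. Gamma(shape=28, rate=8).
The mode of a Gamma(a, b) with a ≥ 1 (shape–rate) is (a−1)/b = 27/8 ≈ 3.375.

μ̂_MAP = 3.375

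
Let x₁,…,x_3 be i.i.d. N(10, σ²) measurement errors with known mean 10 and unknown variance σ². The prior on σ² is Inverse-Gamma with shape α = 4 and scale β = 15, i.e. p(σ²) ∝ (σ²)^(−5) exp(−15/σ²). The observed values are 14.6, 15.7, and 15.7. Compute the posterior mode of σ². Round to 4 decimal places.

Sum of squared deviations about the known mean: SS = (14.6−10)² + (15.7−10)² + (15.7−10)² = 86.14.
The Normal likelihood contributes (σ²)^(−n/2) exp(−SS/(2σ²)), so the posterior is Inverse-Gamma(α + n/2, β + SS/2) = Inverse-Gamma(5.5, 58.07).
The mode of Inverse-Gamma(a, b) is b/(a+1) = 58.07/6.5 ≈ 8.9338.

σ̂²_MAP = 8.9338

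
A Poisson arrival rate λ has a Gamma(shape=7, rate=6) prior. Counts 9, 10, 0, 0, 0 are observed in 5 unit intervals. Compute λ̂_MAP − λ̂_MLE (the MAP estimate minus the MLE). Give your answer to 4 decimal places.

MAP − MLE = -1.5273

Σxᵢ = 19. Posterior is Gamma(26, 11); MAP = (26−1)/11 = 25/11 ≈ 2.27273.
MLE = x̄ = 19/5 ≈ 3.80000.
Difference = 25/11 − 19/5 = -84/55 ≈ -1.5273.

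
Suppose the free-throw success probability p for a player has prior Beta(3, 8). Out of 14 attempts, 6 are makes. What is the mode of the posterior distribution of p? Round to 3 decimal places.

Prior: Beta(3, 8).
Data: 6 successes in 14 trials. The binomial likelihood contributes p^6(1−p)^8, so the posterior is Beta(3+6, 8+8) = Beta(9, 16).
For Beta(a, b) with a, b > 1 the mode is (a−1)/(a+b−2) = 8/23 ≈ 0.348.

p̂_MAP = 0.348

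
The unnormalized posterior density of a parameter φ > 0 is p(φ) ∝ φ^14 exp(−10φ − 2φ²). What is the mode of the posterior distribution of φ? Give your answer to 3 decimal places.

φ̂_MAP = 1.000

ℓ'(φ) = 14/φ − 10 − 4φ. Setting this to zero and multiplying by φ: 4φ² + 10φ − 14 = 0.
φ = (−10 + √(10² + 4·4·14)) / (2·4) = (−10 + √324) / 8 = (−10 + 18)/8 = 1.
ℓ''(φ) = −14/φ² − 4 < 0, confirming a maximum.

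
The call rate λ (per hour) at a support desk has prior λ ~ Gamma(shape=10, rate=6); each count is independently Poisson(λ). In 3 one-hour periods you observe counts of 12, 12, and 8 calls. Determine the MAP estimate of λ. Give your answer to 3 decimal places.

Σxᵢ = 12+12+8 = 32, with n = 3.
Posterior ∝ λ^9e^(−6λ) · λ^32e^(−3λ) = λ^41e^(−9λ), i.e. Gamma(shape=42, rate=9).
The mode of a Gamma(a, b) with a ≥ 1 (shape–rate) is (a−1)/b = 41/9 ≈ 4.556.

λ̂_MAP = 4.556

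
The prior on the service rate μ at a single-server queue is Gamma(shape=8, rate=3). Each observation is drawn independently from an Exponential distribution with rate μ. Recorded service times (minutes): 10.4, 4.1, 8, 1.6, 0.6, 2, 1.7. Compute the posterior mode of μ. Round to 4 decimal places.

μ̂_MAP = 0.4459

The Exponential(rate=μ) likelihood is ∝ μ^n e^(−μΣtᵢ). Here n = 7 and Σtᵢ = 10.4 + 4.1 + 8 + 1.6 + 0.6 + 2 + 1.7 = 28.4.
Posterior ∝ μ^7e^(−3μ) · μ^7e^(−28.4μ) = μ^14e^(−31.4μ), i.e. Gamma(15, 31.4).
Mode = (a−1)/b = 14/31.4 ≈ 0.4459.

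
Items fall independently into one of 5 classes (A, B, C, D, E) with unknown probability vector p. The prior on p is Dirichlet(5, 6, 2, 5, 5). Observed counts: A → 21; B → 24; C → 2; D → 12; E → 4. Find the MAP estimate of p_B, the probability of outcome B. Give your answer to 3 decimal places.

MAP estimate of p_B = 0.358

The posterior is Dirichlet(αᵢ + nᵢ) = Dirichlet(26, 30, 4, 17, 9).
For a Dirichlet(a₁,…,a_K) with all aᵢ > 1, the mode has j-th component (aⱼ − 1)/(Σaᵢ − K).
Here Σaᵢ = 86 and K = 5, so p_B = (30 − 1)/(86 − 5) = 29/81 ≈ 0.358.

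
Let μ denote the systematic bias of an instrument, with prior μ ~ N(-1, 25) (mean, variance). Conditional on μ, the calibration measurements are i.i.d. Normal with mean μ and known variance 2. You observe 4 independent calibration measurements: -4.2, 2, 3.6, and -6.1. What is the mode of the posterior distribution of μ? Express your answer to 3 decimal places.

μ̂_MAP = -1.172

n = 4; x̄ = ((-4.2) + 2 + 3.6 + (-6.1))/4 = -4.7/4 = -1.175.
For a Normal prior and Normal likelihood with known variance, the posterior is Normal; its mode equals its mean, the precision-weighted average.
Prior precision 1/σ₀² = 1/25 = 0.04; data precision n/σ² = 4/2 = 2.
μ̂ = (0.04·(-1) + 2·(-1.175)) / (0.04 + 2) = (-2.39)/2.04 = -239/204 ≈ -1.172.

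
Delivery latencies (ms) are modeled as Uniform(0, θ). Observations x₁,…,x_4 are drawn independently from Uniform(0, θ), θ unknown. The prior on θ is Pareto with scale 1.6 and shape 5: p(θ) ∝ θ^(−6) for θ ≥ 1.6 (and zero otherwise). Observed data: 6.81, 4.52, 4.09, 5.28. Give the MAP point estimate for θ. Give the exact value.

θ̂_MAP = 6.81

The Uniform(0, θ) likelihood is θ^(−n) for θ ≥ max(xᵢ), zero otherwise. Here max(xᵢ) = 6.81.
Posterior ∝ θ^(−6) · θ^(−4) = θ^(−10) on θ ≥ max(1.6, 6.81) = 6.81.
This density is strictly decreasing in θ, so the posterior mode lies at the lower boundary of the support.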